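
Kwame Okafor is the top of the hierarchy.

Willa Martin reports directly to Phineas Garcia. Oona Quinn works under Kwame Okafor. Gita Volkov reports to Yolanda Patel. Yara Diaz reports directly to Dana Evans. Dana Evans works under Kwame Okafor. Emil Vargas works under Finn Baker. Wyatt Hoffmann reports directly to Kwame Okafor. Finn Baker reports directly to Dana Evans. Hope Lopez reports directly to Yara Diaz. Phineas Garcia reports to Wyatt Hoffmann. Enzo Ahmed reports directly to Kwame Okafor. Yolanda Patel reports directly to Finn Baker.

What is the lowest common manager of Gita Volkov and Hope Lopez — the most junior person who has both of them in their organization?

Gita Volkov's chain of managers is Yolanda Patel, Finn Baker, Dana Evans, Kwame Okafor. Hope Lopez's chain of managers is Yara Diaz, Dana Evans, Kwame Okafor. The first manager that appears in both chains is Dana Evans.

Dana Evans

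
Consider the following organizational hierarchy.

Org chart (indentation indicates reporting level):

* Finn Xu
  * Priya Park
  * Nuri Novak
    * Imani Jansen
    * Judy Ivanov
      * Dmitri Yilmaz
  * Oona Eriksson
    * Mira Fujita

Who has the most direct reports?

Finn Xu

Direct-report counts: Finn Xu has 3; Oona Eriksson has 1; Nuri Novak has 2; Judy Ivanov has 1. The largest is 3, held by Finn Xu.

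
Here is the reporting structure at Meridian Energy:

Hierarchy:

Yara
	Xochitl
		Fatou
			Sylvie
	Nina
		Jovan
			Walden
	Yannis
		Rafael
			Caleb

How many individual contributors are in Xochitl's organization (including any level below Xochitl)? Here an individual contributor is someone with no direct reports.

The only person in Xochitl's organization with no one reporting to them is Sylvie. That is 1.

1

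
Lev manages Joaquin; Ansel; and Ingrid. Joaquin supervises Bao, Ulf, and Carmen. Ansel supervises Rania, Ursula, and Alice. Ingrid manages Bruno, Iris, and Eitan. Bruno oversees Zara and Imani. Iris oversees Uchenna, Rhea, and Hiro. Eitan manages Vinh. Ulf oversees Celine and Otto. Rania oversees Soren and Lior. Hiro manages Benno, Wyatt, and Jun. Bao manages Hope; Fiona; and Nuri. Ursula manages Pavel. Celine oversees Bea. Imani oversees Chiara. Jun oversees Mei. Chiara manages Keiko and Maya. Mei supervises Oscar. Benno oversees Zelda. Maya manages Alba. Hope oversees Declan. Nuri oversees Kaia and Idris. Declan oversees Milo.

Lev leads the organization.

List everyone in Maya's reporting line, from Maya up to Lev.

Maya -> Chiara -> Imani -> Bruno -> Ingrid -> Lev

Maya reports to Chiara. Chiara reports to Imani. Imani reports to Bruno. Bruno reports to Ingrid. Ingrid reports to Lev. Lev is at the top.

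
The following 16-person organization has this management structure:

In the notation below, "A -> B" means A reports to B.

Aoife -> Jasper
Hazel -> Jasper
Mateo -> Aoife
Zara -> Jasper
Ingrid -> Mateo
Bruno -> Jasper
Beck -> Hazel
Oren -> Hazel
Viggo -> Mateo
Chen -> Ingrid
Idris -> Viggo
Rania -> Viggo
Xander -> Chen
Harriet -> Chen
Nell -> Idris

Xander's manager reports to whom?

Ingrid

Xander reports to Chen, and Chen reports to Ingrid. So Xander's skip-level manager is Ingrid.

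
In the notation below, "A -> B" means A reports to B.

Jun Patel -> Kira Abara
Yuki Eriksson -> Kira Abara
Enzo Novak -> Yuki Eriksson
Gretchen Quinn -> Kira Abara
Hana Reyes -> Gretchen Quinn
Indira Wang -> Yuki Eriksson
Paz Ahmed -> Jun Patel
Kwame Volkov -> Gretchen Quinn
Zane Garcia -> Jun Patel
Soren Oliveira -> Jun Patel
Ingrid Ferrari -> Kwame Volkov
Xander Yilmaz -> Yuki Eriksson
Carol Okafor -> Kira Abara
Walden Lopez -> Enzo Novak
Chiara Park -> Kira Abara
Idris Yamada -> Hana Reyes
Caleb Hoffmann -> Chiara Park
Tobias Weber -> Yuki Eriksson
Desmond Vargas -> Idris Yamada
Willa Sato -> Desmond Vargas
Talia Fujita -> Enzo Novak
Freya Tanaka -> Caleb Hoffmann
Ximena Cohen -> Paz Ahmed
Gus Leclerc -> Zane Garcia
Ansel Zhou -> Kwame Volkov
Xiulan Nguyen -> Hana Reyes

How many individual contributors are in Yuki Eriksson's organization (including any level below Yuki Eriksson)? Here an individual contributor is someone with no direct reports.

5

The people in Yuki Eriksson's organization with no one reporting to them are Tobias Weber, Xander Yilmaz, Indira Wang, Talia Fujita, Walden Lopez. That is 5.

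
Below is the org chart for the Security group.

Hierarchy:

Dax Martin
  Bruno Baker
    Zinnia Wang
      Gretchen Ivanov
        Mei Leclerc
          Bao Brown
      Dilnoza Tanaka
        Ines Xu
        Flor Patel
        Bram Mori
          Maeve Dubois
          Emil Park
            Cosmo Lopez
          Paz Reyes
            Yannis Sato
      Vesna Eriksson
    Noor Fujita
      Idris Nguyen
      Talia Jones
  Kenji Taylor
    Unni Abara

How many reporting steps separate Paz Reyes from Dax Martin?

5

Chain from Paz Reyes up to Dax Martin: Paz Reyes → Bram Mori → Dilnoza Tanaka → Zinnia Wang → Bruno Baker → Dax Martin. That is 5 steps up, so Paz Reyes is 5 levels below Dax Martin.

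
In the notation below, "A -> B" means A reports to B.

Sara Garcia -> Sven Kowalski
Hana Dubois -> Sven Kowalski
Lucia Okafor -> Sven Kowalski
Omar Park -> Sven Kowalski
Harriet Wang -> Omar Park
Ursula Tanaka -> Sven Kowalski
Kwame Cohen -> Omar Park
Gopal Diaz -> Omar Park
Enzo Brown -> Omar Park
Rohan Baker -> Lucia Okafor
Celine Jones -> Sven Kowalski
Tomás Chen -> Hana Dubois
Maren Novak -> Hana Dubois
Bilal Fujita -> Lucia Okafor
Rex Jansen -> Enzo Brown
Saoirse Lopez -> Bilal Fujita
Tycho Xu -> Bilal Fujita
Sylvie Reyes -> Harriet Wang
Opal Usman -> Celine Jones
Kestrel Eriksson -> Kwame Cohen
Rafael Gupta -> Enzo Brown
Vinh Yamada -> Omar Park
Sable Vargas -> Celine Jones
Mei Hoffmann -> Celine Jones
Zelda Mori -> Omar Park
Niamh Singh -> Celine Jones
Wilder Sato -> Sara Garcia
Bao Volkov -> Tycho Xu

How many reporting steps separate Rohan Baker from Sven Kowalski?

Chain from Rohan Baker up to Sven Kowalski: Rohan Baker → Lucia Okafor → Sven Kowalski. That is 2 steps up, so Rohan Baker is 2 levels below Sven Kowalski.

2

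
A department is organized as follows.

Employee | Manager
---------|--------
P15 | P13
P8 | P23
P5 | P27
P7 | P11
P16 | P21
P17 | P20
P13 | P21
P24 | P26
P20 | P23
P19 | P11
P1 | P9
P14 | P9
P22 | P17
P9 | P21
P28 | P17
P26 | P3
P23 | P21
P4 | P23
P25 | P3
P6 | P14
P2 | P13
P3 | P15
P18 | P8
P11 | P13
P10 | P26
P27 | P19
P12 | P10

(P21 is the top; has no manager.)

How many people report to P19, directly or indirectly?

P19 directly manages P27. Under P27: P5 (1). That's 2 in total.

2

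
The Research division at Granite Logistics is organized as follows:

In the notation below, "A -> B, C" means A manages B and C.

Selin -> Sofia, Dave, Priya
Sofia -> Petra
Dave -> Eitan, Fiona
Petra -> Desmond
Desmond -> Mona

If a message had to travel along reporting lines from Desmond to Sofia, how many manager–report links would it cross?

2

Desmond is in Sofia's organization: the chain from Desmond up to Sofia is Desmond → Petra → Sofia, which is 2 links.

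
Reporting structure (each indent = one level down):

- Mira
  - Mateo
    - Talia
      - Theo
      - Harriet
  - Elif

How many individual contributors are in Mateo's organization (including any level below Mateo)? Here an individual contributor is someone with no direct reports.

2

The people in Mateo's organization with no one reporting to them are Harriet, Theo. That is 2.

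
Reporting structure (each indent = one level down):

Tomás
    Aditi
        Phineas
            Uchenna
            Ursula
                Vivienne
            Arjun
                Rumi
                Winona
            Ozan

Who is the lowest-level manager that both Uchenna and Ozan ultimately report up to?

Phineas

Uchenna's chain of managers is Phineas, Aditi, Tomás. Ozan's chain of managers is Phineas, Aditi, Tomás. The first manager that appears in both chains is Phineas.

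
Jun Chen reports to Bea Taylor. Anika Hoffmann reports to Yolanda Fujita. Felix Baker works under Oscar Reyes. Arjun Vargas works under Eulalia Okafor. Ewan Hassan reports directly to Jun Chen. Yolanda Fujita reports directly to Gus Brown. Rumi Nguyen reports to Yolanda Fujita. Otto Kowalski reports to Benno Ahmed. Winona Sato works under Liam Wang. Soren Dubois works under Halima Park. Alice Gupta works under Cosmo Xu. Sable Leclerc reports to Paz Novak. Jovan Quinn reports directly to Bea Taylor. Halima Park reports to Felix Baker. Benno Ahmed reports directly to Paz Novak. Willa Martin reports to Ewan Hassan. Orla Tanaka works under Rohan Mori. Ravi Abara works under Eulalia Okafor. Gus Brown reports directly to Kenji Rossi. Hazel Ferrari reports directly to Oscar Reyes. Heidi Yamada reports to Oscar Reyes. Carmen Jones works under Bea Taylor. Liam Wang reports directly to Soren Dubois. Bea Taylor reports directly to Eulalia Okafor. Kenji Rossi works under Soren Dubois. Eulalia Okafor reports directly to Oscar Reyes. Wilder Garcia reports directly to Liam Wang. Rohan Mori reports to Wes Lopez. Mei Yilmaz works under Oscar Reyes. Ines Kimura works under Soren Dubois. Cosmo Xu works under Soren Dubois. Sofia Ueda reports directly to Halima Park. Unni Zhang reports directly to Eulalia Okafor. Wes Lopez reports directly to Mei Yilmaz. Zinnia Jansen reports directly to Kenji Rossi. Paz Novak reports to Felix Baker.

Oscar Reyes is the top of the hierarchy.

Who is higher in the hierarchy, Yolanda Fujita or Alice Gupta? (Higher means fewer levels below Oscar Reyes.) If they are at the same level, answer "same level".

Alice Gupta

Yolanda Fujita is 6 levels below Oscar Reyes; Alice Gupta is 5. Alice Gupta is higher.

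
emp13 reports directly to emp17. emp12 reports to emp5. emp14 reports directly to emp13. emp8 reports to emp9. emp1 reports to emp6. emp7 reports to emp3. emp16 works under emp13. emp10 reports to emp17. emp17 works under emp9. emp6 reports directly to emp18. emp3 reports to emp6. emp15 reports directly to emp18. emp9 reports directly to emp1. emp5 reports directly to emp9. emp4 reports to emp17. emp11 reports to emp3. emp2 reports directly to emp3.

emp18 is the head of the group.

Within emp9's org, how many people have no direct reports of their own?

6

The people in emp9's organization with no one reporting to them are emp12, emp4, emp10, emp14, emp16, emp8. That is 6.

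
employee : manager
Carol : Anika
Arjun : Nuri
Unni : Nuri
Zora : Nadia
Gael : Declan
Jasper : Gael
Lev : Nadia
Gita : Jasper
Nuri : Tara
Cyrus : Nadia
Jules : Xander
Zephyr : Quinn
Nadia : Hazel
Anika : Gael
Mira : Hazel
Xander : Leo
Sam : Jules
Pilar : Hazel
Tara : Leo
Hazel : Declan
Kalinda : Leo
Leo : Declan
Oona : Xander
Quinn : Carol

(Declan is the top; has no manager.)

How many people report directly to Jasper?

Jasper directly manages Gita. That is 1 direct report.

1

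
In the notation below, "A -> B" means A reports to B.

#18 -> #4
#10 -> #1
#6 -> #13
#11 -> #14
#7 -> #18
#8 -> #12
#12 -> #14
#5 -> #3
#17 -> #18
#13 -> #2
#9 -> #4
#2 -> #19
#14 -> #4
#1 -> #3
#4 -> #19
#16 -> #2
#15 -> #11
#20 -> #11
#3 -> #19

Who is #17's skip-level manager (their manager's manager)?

#17 reports to #18, and #18 reports to #4. So #17's skip-level manager is #4.

#4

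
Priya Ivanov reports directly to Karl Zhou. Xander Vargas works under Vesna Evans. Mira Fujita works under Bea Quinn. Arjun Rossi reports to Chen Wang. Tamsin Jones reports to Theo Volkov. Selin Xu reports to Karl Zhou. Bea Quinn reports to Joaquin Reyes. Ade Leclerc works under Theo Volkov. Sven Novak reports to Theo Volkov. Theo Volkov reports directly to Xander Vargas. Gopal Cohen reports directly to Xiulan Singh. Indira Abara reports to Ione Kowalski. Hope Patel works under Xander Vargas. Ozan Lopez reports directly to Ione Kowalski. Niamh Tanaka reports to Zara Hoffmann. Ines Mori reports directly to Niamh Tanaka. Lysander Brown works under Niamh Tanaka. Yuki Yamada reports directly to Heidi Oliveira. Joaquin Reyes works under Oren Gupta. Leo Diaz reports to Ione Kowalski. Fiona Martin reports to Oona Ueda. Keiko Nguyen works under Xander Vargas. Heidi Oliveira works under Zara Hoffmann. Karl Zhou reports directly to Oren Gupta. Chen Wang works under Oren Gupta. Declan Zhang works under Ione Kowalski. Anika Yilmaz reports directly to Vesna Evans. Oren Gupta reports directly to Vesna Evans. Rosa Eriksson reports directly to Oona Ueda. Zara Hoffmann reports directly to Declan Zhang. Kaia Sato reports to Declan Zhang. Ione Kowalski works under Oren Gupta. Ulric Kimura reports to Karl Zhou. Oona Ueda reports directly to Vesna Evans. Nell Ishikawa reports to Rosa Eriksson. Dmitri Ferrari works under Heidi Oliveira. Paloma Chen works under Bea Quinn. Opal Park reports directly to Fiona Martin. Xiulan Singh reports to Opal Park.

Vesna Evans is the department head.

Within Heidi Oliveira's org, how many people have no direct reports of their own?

The people in Heidi Oliveira's organization with no one reporting to them are Dmitri Ferrari, Yuki Yamada. That is 2.

2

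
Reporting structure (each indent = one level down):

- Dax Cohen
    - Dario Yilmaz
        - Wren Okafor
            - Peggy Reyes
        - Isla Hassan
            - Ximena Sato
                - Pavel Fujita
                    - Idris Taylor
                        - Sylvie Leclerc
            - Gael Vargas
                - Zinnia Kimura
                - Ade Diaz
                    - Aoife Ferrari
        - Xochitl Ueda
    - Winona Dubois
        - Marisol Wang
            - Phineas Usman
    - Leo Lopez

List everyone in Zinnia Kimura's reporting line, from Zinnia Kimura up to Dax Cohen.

Zinnia Kimura -> Gael Vargas -> Isla Hassan -> Dario Yilmaz -> Dax Cohen

Zinnia Kimura reports to Gael Vargas. Gael Vargas reports to Isla Hassan. Isla Hassan reports to Dario Yilmaz. Dario Yilmaz reports to Dax Cohen. Dax Cohen is at the top.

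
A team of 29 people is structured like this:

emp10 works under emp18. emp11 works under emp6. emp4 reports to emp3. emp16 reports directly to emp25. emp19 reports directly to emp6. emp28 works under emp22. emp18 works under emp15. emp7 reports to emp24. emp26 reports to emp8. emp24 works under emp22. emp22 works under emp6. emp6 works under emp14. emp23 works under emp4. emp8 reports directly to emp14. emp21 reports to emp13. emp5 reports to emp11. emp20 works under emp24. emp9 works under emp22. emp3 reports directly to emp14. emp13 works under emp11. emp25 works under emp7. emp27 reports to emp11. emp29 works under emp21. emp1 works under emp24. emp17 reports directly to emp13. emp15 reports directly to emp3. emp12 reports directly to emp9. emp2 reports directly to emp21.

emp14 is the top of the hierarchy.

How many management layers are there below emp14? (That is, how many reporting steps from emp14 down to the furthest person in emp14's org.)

The longest chain under emp14 runs emp14 → emp6 → emp22 → emp24 → emp7 → emp25 → emp16, which is 6 levels below emp14.

6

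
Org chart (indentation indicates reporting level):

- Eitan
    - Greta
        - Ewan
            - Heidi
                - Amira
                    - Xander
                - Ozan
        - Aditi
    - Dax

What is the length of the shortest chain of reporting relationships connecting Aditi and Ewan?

Aditi is 1 level below Greta, and Ewan is 1 level below Greta (their lowest common manager). The shortest path runs up from Aditi to Greta and back down to Ewan: 1 + 1 = 2 links.

2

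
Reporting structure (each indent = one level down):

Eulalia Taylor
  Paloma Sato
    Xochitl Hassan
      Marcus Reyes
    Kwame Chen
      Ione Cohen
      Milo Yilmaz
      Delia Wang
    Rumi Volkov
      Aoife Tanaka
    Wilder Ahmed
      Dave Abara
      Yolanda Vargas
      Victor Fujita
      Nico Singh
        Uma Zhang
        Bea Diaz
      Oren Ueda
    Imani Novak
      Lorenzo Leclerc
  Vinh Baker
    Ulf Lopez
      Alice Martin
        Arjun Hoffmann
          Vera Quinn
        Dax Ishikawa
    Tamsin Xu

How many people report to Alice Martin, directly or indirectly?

Alice Martin directly manages Arjun Hoffmann, Dax Ishikawa. Under Arjun Hoffmann: Vera Quinn (1). Dax Ishikawa has no reports. So Alice Martin's organization is 2 direct reports plus everyone under them: 2 + 1 = 3.

3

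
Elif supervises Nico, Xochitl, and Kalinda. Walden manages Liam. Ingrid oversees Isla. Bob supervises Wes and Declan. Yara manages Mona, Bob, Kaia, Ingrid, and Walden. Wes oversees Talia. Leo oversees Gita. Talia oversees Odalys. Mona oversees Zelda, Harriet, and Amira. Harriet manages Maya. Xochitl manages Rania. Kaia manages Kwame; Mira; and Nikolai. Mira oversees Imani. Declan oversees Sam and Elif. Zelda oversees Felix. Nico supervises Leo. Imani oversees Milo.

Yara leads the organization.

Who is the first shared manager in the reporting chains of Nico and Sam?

Nico's chain of managers is Elif, Declan, Bob, Yara. Sam's chain of managers is Declan, Bob, Yara. The first manager that appears in both chains is Declan.

Declan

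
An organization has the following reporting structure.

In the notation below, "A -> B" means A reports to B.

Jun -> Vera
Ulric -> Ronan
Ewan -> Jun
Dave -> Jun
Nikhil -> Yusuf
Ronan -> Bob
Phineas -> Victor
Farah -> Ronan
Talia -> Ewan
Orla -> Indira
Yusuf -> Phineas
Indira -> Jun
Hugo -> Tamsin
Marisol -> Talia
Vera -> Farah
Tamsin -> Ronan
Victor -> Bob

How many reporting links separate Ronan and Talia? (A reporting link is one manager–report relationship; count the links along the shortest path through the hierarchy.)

5

Talia is in Ronan's organization: the chain from Talia up to Ronan is Talia → Ewan → Jun → Vera → Farah → Ronan, which is 5 links.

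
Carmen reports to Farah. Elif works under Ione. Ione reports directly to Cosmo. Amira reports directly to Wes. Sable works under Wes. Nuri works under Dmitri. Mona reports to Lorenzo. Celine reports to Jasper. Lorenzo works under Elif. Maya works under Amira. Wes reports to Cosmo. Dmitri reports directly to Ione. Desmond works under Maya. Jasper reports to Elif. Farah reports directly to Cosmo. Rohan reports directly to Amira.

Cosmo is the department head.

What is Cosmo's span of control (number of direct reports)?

Cosmo directly manages Ione, Farah, Wes. That is 3 direct reports.

3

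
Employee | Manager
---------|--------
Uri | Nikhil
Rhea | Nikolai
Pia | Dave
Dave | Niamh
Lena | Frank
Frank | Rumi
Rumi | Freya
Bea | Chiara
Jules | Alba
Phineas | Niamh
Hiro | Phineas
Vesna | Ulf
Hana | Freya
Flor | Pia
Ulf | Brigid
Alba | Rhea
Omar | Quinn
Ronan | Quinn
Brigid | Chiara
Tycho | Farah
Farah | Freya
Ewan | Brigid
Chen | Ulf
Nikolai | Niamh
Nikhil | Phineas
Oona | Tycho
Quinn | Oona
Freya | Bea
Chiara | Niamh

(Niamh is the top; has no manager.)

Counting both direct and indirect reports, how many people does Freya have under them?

10

Freya directly manages Farah, Rumi, Hana. Under Farah: Tycho, Oona, Quinn, Omar, Ronan (5). Under Rumi: Frank, Lena (2). Hana has no reports. So Freya's organization is 3 direct reports plus everyone under them: 6 + 3 + 1 = 10.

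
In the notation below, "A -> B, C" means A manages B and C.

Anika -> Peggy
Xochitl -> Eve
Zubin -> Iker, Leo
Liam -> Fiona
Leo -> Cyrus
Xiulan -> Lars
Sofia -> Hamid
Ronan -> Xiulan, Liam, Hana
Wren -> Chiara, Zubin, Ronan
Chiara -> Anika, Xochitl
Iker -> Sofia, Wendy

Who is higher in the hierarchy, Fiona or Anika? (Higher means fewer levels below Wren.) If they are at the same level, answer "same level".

Fiona is 3 levels below Wren; Anika is 2. Anika is higher.

Anika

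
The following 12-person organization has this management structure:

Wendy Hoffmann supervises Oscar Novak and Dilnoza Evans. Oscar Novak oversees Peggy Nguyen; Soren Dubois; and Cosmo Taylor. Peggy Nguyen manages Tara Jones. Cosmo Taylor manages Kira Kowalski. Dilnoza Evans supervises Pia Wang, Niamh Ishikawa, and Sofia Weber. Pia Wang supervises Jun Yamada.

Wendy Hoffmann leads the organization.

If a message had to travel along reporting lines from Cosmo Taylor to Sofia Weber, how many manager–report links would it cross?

4

Cosmo Taylor is 2 levels below Wendy Hoffmann, and Sofia Weber is 2 levels below Wendy Hoffmann (their lowest common manager). The shortest path runs up from Cosmo Taylor to Wendy Hoffmann and back down to Sofia Weber: 2 + 2 = 4 links.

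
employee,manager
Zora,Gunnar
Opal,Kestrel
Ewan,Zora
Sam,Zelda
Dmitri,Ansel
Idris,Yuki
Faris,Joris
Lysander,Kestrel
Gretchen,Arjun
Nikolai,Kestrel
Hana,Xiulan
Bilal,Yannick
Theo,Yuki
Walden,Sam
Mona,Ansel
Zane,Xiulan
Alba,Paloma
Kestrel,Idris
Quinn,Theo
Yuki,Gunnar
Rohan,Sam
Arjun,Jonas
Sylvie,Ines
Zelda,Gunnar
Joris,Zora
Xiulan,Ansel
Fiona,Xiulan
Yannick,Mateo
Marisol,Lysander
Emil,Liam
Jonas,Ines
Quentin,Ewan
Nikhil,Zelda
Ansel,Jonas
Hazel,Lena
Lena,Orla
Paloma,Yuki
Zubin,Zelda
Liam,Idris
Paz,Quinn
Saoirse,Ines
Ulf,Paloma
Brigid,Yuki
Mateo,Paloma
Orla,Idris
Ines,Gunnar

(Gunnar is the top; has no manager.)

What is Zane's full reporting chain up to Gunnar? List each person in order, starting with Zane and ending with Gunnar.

Zane -> Xiulan -> Ansel -> Jonas -> Ines -> Gunnar

Zane reports to Xiulan. Xiulan reports to Ansel. Ansel reports to Jonas. Jonas reports to Ines. Ines reports to Gunnar. Gunnar is at the top.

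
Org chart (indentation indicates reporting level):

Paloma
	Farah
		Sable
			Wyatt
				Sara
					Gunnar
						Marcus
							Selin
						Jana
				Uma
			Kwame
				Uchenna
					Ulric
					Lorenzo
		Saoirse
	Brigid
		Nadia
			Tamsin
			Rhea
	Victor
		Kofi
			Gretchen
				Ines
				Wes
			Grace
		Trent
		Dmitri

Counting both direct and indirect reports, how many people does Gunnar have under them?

3

Gunnar directly manages Marcus, Jana. Under Marcus: Selin (1). Jana has no reports. So Gunnar's organization is 2 direct reports plus everyone under them: 2 + 1 = 3.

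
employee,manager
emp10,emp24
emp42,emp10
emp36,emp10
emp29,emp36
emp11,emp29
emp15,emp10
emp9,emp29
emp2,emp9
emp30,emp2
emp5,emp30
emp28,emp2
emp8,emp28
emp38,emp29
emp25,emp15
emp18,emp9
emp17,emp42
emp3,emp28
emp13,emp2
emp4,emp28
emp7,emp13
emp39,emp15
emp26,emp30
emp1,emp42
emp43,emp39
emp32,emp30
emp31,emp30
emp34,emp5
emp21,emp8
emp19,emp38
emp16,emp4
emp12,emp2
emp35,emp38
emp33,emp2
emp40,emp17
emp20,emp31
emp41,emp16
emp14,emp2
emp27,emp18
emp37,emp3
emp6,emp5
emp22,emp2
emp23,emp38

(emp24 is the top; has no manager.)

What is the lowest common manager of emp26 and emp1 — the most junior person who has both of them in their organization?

emp10

emp26's chain of managers is emp30, emp2, emp9, emp29, emp36, emp10, emp24. emp1's chain of managers is emp42, emp10, emp24. The first manager that appears in both chains is emp10.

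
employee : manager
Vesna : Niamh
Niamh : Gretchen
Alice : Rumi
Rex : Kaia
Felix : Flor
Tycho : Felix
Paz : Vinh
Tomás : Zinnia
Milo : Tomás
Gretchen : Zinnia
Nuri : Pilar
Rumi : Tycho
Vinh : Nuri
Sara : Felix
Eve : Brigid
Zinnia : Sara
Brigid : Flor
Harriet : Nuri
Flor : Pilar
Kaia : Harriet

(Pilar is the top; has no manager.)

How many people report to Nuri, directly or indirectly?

5

Nuri directly manages Harriet, Vinh. Under Harriet: Kaia, Rex (2). Under Vinh: Paz (1). So Nuri's organization is 2 direct reports plus everyone under them: 3 + 2 = 5.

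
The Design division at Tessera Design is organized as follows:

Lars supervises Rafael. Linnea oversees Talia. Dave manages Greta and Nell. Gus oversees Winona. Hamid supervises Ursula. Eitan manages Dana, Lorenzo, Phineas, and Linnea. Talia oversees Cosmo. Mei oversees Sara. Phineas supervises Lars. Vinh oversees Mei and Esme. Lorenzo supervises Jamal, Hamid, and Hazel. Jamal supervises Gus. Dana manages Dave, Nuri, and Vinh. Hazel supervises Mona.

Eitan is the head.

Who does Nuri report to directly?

Nuri reports directly to Dana.

Dana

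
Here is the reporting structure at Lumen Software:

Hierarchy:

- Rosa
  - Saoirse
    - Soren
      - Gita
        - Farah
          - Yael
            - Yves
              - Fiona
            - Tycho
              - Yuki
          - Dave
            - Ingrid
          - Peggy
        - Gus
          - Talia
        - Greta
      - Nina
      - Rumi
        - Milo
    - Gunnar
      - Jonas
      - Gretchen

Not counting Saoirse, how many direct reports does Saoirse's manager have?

Saoirse reports to Rosa, and Rosa has no other direct reports. Saoirse has 0 peers.

0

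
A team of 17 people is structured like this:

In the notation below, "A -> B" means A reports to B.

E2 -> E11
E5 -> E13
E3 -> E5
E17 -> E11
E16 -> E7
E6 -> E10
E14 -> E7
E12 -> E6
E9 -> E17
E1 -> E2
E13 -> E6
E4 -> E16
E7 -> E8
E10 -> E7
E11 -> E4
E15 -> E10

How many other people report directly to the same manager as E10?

2

E10 reports to E7. E7's other direct reports are E16, E14 — 2 peers.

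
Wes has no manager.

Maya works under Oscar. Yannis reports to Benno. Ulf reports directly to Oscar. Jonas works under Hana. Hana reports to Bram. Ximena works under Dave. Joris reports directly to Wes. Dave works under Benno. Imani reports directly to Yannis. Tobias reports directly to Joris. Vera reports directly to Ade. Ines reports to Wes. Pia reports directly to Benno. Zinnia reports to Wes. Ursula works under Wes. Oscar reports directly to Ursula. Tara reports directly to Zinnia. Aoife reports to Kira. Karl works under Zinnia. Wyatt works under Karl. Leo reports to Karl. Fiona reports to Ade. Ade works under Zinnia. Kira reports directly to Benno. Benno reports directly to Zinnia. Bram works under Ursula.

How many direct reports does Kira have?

Kira directly manages Aoife. That is 1 direct report.

1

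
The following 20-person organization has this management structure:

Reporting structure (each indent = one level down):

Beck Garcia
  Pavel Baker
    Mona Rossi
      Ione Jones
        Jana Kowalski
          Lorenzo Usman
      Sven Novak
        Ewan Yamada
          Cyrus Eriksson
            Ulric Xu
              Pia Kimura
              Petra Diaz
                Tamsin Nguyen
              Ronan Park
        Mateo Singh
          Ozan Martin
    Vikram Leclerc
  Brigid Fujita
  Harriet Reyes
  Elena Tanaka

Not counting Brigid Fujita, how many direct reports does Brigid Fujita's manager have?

Brigid Fujita reports to Beck Garcia. Beck Garcia's other direct reports are Pavel Baker, Harriet Reyes, Elena Tanaka — 3 peers.

3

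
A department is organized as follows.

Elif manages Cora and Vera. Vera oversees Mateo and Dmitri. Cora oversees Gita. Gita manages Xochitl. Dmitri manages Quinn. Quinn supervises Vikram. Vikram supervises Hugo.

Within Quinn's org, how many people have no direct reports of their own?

1

The only person in Quinn's organization with no one reporting to them is Hugo. That is 1.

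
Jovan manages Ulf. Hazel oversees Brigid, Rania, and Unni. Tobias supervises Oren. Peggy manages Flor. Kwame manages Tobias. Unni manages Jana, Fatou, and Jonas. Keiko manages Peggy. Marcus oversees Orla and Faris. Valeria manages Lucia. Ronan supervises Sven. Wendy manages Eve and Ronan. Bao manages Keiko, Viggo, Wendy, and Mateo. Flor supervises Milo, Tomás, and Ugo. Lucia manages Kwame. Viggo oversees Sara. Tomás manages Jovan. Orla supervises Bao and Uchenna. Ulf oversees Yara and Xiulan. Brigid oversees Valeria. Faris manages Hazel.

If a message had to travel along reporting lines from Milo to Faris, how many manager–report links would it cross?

7

Milo is 6 levels below Marcus, and Faris is 1 level below Marcus (their lowest common manager). The shortest path runs up from Milo to Marcus and back down to Faris: 6 + 1 = 7 links.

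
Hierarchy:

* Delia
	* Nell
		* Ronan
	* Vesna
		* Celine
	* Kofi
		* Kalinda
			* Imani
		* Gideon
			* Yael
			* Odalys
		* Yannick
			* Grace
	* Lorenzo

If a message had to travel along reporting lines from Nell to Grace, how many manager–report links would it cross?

4

Nell is 1 level below Delia, and Grace is 3 levels below Delia (their lowest common manager). The shortest path runs up from Nell to Delia and back down to Grace: 1 + 3 = 4 links.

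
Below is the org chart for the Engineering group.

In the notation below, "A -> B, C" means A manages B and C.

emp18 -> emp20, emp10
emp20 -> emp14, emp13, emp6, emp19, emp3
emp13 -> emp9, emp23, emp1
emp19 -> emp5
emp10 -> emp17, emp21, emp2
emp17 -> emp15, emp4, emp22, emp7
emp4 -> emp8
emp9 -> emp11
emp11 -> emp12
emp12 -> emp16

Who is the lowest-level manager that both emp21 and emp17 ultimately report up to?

emp21's chain of managers is emp10, emp18. emp17's chain of managers is emp10, emp18. The first manager that appears in both chains is emp10.

emp10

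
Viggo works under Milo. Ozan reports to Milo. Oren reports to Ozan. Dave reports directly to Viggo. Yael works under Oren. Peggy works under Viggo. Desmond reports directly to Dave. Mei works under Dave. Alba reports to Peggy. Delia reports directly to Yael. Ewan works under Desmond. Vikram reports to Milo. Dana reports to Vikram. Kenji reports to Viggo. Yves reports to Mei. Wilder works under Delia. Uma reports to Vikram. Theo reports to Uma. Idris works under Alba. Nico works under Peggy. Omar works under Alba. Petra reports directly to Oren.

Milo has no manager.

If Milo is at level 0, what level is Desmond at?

Chain from Desmond up to Milo: Desmond → Dave → Viggo → Milo. That is 3 steps up, so Desmond is 3 levels below Milo.

3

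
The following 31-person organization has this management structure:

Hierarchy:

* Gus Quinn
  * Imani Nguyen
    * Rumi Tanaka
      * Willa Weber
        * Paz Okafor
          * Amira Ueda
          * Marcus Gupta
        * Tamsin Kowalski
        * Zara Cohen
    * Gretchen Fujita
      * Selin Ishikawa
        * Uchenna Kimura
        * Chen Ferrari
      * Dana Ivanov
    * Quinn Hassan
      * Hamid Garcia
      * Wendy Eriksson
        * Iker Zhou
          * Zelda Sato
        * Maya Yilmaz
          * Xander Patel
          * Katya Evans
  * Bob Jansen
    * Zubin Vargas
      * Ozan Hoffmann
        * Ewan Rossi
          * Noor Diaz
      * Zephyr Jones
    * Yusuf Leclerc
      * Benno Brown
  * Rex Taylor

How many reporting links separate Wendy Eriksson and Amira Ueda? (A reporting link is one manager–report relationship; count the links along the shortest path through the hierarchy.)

Wendy Eriksson is 2 levels below Imani Nguyen, and Amira Ueda is 4 levels below Imani Nguyen (their lowest common manager). The shortest path runs up from Wendy Eriksson to Imani Nguyen and back down to Amira Ueda: 2 + 4 = 6 links.

6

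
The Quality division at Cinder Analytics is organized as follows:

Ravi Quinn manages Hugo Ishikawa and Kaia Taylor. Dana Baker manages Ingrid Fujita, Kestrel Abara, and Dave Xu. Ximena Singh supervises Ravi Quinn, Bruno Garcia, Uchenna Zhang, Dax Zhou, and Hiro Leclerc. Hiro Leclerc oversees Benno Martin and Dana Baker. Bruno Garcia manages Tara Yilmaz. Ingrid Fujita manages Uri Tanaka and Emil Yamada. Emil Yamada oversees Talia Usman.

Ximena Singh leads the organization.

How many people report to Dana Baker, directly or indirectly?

6

Dana Baker directly manages Ingrid Fujita, Dave Xu, Kestrel Abara. Under Ingrid Fujita: Uri Tanaka, Emil Yamada, Talia Usman (3). Dave Xu has no reports. Kestrel Abara has no reports. So Dana Baker's organization is 3 direct reports plus everyone under them: 4 + 1 + 1 = 6.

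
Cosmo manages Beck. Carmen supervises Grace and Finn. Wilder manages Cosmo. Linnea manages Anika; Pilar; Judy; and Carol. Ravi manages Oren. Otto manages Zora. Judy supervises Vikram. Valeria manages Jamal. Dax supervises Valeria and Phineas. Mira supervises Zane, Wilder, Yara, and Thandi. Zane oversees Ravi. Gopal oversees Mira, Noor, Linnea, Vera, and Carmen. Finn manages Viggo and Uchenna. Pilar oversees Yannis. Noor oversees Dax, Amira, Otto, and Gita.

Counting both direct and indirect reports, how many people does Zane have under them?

Zane directly manages Ravi. Under Ravi: Oren (1). That's 2 in total.

2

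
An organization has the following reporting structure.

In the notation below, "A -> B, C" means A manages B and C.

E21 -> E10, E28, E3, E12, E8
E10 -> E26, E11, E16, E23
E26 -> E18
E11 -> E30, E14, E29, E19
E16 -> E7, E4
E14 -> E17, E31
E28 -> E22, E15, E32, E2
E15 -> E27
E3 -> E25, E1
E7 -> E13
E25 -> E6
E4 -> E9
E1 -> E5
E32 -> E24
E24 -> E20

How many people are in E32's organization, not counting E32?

2

E32 directly manages E24. Under E24: E20 (1). That's 2 in total.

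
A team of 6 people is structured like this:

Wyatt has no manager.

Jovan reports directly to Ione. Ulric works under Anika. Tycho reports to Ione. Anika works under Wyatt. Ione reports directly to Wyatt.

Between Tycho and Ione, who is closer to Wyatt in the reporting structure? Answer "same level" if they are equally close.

Ione

Tycho is 2 levels below Wyatt; Ione is 1. Ione is higher.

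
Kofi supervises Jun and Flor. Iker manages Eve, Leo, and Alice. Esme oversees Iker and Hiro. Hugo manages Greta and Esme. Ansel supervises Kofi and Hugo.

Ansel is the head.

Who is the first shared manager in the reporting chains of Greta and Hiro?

Hugo

Greta's chain of managers is Hugo, Ansel. Hiro's chain of managers is Esme, Hugo, Ansel. The first manager that appears in both chains is Hugo.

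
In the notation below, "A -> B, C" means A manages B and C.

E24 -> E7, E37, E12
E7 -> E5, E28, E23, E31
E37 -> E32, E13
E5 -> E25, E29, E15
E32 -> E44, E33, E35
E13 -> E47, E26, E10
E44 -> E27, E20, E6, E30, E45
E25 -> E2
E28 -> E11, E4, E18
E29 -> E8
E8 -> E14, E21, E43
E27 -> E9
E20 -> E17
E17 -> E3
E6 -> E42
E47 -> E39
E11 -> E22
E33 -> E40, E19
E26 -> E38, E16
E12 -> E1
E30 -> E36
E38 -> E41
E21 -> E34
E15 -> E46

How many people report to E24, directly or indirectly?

E24 directly manages E7, E37, E12. Under E7: E31, E23, E28, E18, E4, E11, E22, E5, E15, E46, E29, E8, E43, E21, E34, E14, E25, E2 (18). Under E37: E13, E10, E26, E16, E38, E41, E47, E39, E32, E35, E33, E19, E40, E44, E45, E30, E36, E6, E42, E20, E17, E3, E27, E9 (24). Under E12: E1 (1). So E24's organization is 3 direct reports plus everyone under them: 19 + 25 + 2 = 46.

46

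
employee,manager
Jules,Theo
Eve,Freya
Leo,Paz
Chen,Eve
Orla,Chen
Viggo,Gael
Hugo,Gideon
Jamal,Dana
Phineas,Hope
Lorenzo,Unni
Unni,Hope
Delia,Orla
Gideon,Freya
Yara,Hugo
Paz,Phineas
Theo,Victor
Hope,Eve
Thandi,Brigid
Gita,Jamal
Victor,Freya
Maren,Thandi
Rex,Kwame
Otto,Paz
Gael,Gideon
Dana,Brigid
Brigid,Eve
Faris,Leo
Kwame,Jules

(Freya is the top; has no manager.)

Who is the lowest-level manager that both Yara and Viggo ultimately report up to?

Yara's chain of managers is Hugo, Gideon, Freya. Viggo's chain of managers is Gael, Gideon, Freya. The first manager that appears in both chains is Gideon.

Gideon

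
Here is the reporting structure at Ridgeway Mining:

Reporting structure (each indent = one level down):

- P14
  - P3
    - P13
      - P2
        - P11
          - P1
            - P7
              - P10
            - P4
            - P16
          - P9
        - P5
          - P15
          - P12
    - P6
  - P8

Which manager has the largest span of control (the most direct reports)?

P1

Direct-report counts: P14 has 2; P3 has 2; P13 has 1; P2 has 2; P5 has 2; P11 has 2; P1 has 3; P7 has 1. The largest is 3, held by P1.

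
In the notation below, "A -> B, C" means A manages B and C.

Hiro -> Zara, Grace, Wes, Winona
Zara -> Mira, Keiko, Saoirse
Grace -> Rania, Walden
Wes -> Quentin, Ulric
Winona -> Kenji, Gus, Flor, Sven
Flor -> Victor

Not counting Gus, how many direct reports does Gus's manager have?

3

Gus reports to Winona. Winona's other direct reports are Kenji, Flor, Sven — 3 peers.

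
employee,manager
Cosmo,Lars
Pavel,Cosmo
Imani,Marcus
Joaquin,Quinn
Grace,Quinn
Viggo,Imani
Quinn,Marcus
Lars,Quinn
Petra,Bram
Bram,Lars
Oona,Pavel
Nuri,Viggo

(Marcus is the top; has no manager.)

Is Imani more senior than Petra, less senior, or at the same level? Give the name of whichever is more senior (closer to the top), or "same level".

Imani

Imani is 1 level below Marcus; Petra is 4. Imani is higher.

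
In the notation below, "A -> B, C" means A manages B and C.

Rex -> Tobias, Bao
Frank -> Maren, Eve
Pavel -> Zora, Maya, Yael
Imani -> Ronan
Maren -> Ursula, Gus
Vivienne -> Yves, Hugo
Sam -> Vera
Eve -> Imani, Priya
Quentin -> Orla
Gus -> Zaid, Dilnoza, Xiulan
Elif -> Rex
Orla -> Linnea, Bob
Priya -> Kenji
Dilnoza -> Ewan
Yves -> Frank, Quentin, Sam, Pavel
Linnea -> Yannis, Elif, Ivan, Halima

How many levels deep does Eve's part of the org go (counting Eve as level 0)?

2

The longest chain under Eve runs Eve → Priya → Kenji, which is 2 levels below Eve.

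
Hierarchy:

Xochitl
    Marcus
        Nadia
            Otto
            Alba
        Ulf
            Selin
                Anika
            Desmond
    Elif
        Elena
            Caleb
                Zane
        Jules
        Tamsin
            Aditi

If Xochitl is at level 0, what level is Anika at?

Chain from Anika up to Xochitl: Anika → Selin → Ulf → Marcus → Xochitl. That is 4 steps up, so Anika is 4 levels below Xochitl.

4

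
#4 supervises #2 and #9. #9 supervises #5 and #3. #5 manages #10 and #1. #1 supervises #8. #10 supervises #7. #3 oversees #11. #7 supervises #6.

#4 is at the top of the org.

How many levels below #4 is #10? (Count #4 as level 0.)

Chain from #10 up to #4: #10 → #5 → #9 → #4. That is 3 steps up, so #10 is 3 levels below #4.

3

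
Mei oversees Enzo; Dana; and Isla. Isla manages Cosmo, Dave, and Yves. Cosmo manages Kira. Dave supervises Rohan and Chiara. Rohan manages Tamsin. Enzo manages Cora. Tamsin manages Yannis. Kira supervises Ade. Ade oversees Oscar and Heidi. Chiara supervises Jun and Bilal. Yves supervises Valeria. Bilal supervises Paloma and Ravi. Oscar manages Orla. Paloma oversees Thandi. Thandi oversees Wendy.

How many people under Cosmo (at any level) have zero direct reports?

2

The people in Cosmo's organization with no one reporting to them are Heidi, Orla. That is 2.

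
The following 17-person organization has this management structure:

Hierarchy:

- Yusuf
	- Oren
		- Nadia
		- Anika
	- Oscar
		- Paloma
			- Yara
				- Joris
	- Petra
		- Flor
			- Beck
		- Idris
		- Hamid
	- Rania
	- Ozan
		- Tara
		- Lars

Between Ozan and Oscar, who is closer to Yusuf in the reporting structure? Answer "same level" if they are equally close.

Both Ozan and Oscar are 1 level below Yusuf.

same level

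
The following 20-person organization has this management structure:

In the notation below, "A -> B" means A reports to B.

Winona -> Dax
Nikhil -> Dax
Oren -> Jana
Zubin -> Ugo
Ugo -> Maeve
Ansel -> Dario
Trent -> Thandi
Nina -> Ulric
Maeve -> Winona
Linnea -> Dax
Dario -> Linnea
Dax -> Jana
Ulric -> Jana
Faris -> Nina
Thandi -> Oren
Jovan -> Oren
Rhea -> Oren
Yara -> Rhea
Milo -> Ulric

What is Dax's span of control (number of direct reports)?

Dax directly manages Nikhil, Winona, Linnea. That is 3 direct reports.

3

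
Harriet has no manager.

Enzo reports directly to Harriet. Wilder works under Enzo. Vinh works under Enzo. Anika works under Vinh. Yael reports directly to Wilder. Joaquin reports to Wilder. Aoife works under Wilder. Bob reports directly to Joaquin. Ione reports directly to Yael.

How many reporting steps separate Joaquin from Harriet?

Chain from Joaquin up to Harriet: Joaquin → Wilder → Enzo → Harriet. That is 3 steps up, so Joaquin is 3 levels below Harriet.

3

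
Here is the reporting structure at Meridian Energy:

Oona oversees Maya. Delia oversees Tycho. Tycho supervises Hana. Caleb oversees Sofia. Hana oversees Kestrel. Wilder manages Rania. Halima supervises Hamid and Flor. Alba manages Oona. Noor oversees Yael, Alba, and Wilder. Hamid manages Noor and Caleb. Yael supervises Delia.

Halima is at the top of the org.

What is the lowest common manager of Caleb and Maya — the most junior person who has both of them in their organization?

Hamid

Caleb's chain of managers is Hamid, Halima. Maya's chain of managers is Oona, Alba, Noor, Hamid, Halima. The first manager that appears in both chains is Hamid.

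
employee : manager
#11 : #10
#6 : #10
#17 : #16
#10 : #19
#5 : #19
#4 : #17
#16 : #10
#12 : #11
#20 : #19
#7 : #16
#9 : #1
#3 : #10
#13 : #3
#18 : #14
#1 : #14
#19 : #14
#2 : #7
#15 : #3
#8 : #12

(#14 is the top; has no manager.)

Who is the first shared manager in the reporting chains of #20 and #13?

#20's chain of managers is #19, #14. #13's chain of managers is #3, #10, #19, #14. The first manager that appears in both chains is #19.

#19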